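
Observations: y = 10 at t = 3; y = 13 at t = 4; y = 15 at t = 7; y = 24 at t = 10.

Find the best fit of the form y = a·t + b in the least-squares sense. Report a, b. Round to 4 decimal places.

Sums needed: Σt·t = 174, Σt = 24, Σ1 = 4.
For Aᵀy: Σt·y = 427, Σy = 62.
Δ = 174·4 − 24² = 120.
a = (427·4 − 24·62)/120 = 11/6; b = (174·62 − 24·427)/120 = 9/2.

a = 1.8333, b = 4.5000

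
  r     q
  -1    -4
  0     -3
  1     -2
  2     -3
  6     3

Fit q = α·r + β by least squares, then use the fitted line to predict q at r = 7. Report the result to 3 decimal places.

From the data, Σr·r = 42, Σr = 8, Σ1 = 5.
And Σr·q = 14, Σq = -9.
Normal equations: [[42, 8]; [8, 5]]·[α, β]ᵀ = [14, -9]ᵀ.
Δ = 42·5 − 8² = 146.
α = (14·5 − 8·(-9))/146 = 71/73; β = (42·(-9) − 8·14)/146 = -245/73.
At r = 7: q̂ = (71/73)·(7) + (-245/73)·(1) = 252/73.

q̂ = 3.452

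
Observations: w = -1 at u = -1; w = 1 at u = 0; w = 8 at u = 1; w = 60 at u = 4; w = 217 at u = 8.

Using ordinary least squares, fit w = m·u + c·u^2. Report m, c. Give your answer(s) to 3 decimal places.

The normal system AᵀA·[m, c]ᵀ = Aᵀw is [[82, 576]; [576, 4354]]·[m, c]ᵀ = [1985, 14855]ᵀ.
Δ = 82·4354 − 576² = 25252.
m = (1985·4354 − 576·14855)/25252 = 43105/12626; c = (82·14855 − 576·1985)/25252 = 37375/12626.

m = 3.414, c = 2.960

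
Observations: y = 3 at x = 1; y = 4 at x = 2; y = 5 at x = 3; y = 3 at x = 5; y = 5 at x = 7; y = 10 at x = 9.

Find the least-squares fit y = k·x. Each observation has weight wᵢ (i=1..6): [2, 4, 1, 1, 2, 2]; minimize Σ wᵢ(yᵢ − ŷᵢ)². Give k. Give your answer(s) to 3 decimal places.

With design matrix A, AᵀWA = [[312]] and AᵀWy = [318]ᵀ.
k = 318/312 = 1.01923.

k = 1.019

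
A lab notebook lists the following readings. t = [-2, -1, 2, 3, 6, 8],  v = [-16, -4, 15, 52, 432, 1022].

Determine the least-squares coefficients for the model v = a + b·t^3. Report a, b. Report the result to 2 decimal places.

a = -1.05, b = 2.00

Normal-equation sums: Σ1 = 6, Σt^3 = 754, Σt^3·t^3 = 309658.
For Mᵀv: Σv = 1501, Σt^3·v = 618232.
Normal equations: [[6, 754]; [754, 309658]]·[a, b]ᵀ = [1501, 618232]ᵀ.
Eliminating b: 309658·(row 1) − 754·(row 2) gives 1289432·a = 309658·1501 − 754·618232 = -1350270, so a = -675135/644716.
Then b = (618232 − 754·(-675135/644716))/309658 = 1288819/644716.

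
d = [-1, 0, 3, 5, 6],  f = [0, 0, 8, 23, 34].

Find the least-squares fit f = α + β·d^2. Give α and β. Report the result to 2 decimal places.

α = -0.53, β = 0.95

Sums needed: Σ1 = 5, Σd^2 = 71, Σd^2·d^2 = 2003.
Moment sums: Σf = 65, Σd^2·f = 1871.
Determinant 5·2003 − 71² = 4974.
α = (65·2003 − 71·1871)/4974 = -441/829; β = (5·1871 − 71·65)/4974 = 790/829.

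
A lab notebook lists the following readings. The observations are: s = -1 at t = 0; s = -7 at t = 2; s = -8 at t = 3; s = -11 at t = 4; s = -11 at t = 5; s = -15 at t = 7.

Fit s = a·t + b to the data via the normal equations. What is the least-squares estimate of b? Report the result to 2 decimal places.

Compute the Gram sums: Σt·t = 103, Σt = 21, Σ1 = 6.
Moment sums: Σt·s = -242, Σs = -53.
Normal equations: [[103, 21]; [21, 6]]·[a, b]ᵀ = [-242, -53]ᵀ.
det = 103·6 − 21² = 177.
a = ((-242)·6 − 21·(-53))/177 = -113/59; b = (103·(-53) − 21·(-242))/177 = -377/177.

b = -2.13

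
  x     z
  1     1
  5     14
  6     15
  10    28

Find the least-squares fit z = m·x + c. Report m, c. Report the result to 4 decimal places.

Normal-equation sums: Σx·x = 162, Σx = 22, Σ1 = 4.
And Σx·z = 441, Σz = 58.
Normal equations: [[162, 22]; [22, 4]]·[m, c]ᵀ = [441, 58]ᵀ.
Δ = 162·4 − 22² = 164.
m = (441·4 − 22·58)/164 = 122/41; c = (162·58 − 22·441)/164 = -153/82.

m = 2.9756, c = -1.8659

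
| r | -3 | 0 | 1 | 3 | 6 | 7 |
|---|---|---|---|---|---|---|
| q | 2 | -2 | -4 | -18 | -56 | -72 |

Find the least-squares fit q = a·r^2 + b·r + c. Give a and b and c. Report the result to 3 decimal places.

Forming MᵀM = [[3860, 560, 104]; [560, 104, 14]; [104, 14, 6]] and Mᵀq = [-5692, -904, -150]ᵀ gives MᵀM·[a, b, c]ᵀ = Mᵀq.
Inverting the 3×3 Gram matrix, [a, b, c]ᵀ = [-1865/1919, -6607/1919, -232/1919]ᵀ.

a = -0.972, b = -3.443, c = -0.121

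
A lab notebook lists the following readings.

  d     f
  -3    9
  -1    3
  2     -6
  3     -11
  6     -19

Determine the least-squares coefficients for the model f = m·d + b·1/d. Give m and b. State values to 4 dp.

m = -3.2178, b = 0.1706

The normal equations are: 59·m + 5·b = -189;  5·m + (3/2)·b = -95/6.
(Σd·d = 59, Σd·1/d = 5, Σ1/d·1/d = 3/2, Σd·f = -189, Σ1/d·f = -95/6.)
det = 59·(3/2) − 5² = 127/2.
m = ((-189)·(3/2) − 5·(-95/6))/(127/2) = -1226/381; b = (59·(-95/6) − 5·(-189))/(127/2) = 65/381.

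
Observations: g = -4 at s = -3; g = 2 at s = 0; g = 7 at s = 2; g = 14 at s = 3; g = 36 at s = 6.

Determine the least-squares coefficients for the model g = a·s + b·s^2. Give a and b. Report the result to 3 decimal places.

a = 2.885, b = 0.521

From the data, Σs·s = 58, Σs·s^2 = 224, Σs^2·s^2 = 1474.
For Aᵀg: Σs·g = 284, Σs^2·g = 1414.
Determinant 58·1474 − 224² = 35316.
a = (284·1474 − 224·1414)/35316 = 2830/981; b = (58·1414 − 224·284)/35316 = 511/981.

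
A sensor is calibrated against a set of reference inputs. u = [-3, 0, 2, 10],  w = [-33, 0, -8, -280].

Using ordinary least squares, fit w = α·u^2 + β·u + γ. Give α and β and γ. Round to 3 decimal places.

α = -3.000, β = 2.000, γ = 0.000

Setting ∂/∂α … = 0 gives: 10097·α + 981·β + 113·γ = -28329;  981·α + 113·β + 9·γ = -2717;  113·α + 9·β + 4·γ = -321.
Inverting the 3×3 Gram matrix, [α, β, γ]ᵀ = [-3, 2, 0]ᵀ.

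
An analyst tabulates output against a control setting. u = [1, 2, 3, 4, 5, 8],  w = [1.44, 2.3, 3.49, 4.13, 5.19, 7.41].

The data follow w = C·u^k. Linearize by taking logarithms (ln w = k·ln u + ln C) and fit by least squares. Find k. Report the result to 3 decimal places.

k = 0.800

Linearized form: ln w = k·ln u + ln C. From the 6 transformed points,
Over the data: Σln u = 6.8669, Σ(ln u)² = 10.5236, Σln w = 7.5153, Σln u·ln w = 10.7317.
Normal system: [[10.5236, 6.8669]; [6.8669, 6]]·[k, ln C]ᵀ = [10.7317, 7.5153]ᵀ.
Δ = 10.5236·6 − (6.8669)² = 15.9867; k = (10.7317·6 − 6.8669·7.5153)/15.9867 = 0.79962, ln C = (10.5236·7.5153 − 6.8669·10.7317)/15.9867 = 0.33739.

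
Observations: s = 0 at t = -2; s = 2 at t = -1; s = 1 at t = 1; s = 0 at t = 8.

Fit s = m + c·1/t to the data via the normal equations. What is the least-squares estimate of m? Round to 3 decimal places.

The normal system XᵀX·[m, c]ᵀ = Xᵀs is [[4, -3/8]; [-3/8, 145/64]]·[m, c]ᵀ = [3, -1]ᵀ.
Eliminating c: (145/64)·(row 1) − (-3/8)·(row 2) gives (571/64)·m = (145/64)·3 − (-3/8)·(-1) = 411/64, so m = 411/571.
Then c = ((-1) − (-3/8)·(411/571))/(145/64) = -184/571.

m = 0.720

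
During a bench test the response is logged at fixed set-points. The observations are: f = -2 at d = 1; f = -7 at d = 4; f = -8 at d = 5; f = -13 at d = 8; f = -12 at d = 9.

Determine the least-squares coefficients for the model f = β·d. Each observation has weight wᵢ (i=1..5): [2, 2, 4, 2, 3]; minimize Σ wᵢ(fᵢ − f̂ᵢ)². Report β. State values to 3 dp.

Compute the Gram sums: Σwᵢ·d·d = 505.
And Σwᵢ·d·f = -752.
AᵀWA·[β]ᵀ = AᵀWf becomes [[505]]·[β]ᵀ = [-752]ᵀ.
Hence β = -752 / 505 ≈ -1.48911.

β = -1.489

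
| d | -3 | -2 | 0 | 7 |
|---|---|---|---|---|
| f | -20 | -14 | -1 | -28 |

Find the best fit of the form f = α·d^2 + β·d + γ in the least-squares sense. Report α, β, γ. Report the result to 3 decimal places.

Forming XᵀX = [[2498, 308, 62]; [308, 62, 2]; [62, 2, 4]] and Xᵀf = [-1608, -108, -63]ᵀ gives XᵀX·[α, β, γ]ᵀ = Xᵀf.
Solving the 3×3 system (Gaussian elimination) gives α = -5777/5676, β = 19115/5676, γ = -3137/1892.

α = -1.018, β = 3.368, γ = -1.658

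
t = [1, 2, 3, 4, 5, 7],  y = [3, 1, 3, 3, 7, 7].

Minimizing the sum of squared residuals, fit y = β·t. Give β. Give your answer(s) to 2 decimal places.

β = 1.06

Sums needed: Σt·t = 104.
Right-hand side: Σt·y = 110.
AᵀA·[β]ᵀ = Aᵀy becomes [[104]]·[β]ᵀ = [110]ᵀ.
β = 110/104 = 1.05769.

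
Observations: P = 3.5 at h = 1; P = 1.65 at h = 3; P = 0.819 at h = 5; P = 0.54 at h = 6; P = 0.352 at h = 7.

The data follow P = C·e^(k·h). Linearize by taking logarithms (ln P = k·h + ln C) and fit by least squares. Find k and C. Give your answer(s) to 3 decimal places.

k = -0.378, C = 5.176

Linearized form: ln P = k·h + ln C. From the 5 transformed points,
Σh = 22.0000, Σ(h)² = 120.0000, Σln P = -0.1064, Σh·ln P = -9.2493.
Equations: 120.0000·k + 22.0000·ln C = -9.2493;  22.0000·k + 5·ln C = -0.1064.
Slope k = (n·Σh·ln P − Σh·Σln P)/(n·Σ(h)² − (Σh)²) = (5·-9.2493 − 22.0000·-0.1064)/116.0000 = -0.37849; ln C = (Σln P − k·Σh)/n = 1.64405, so C = exp(1.64405) = 5.17612.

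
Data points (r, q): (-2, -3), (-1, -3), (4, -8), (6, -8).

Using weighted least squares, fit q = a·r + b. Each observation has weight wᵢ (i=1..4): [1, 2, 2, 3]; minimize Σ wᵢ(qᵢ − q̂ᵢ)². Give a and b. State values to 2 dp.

Forming MᵀWM = [[146, 22]; [22, 8]] and MᵀWq = [-196, -49]ᵀ gives MᵀWM·[a, b]ᵀ = MᵀWq.
det = 146·8 − 22² = 684.
a = ((-196)·8 − 22·(-49))/684 = -245/342; b = (146·(-49) − 22·(-196))/684 = -1421/342.

a = -0.72, b = -4.15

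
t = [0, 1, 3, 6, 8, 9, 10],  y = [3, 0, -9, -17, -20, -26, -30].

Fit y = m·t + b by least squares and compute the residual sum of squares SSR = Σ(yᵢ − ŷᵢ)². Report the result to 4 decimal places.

SSR = 13.5389

Entries of AᵀA: Σt·t = 291, Σt = 37, Σ1 = 7.
And Σt·y = -823, Σy = -99.
So AᵀA·[m, b]ᵀ = Aᵀy: [[291, 37]; [37, 7]]·[m, b]ᵀ = [-823, -99]ᵀ.
Eliminating b: 7·(row 1) − 37·(row 2) gives 668·m = 7·(-823) − 37·(-99) = -2098, so m = -1049/334.
Then b = ((-99) − 37·(-1049/334))/7 = 821/334.
Residuals: 181/334, 114/167, -340/167, -205/334, 891/334, -32/167, -351/334; SSR = 2261/167.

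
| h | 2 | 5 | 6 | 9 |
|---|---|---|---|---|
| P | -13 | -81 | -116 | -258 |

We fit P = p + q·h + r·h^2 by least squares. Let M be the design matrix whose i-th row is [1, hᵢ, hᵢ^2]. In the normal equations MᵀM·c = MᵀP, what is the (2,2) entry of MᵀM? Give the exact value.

146

Row 2 ↔ basis h, column 2 ↔ basis h, so (MᵀM)_{2,2} = Σᵢ (h)·(h) = (2)·(2) + (5)·(5) + (6)·(6) + (9)·(9) = 146.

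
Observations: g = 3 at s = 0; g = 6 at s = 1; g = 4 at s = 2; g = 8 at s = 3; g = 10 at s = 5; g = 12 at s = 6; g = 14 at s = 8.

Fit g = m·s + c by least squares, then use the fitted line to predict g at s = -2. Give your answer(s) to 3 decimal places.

With design matrix M, MᵀM = [[139, 25]; [25, 7]] and Mᵀg = [272, 57]ᵀ.
det = 139·7 − 25² = 348.
m = (272·7 − 25·57)/348 = 479/348; c = (139·57 − 25·272)/348 = 1123/348.
At s = -2: ĝ = (479/348)·(-2) + (1123/348)·(1) = 55/116.

ĝ = 0.474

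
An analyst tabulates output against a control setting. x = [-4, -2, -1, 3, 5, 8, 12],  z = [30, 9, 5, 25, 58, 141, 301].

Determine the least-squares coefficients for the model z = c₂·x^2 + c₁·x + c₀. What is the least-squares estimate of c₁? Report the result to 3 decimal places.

c₁ = 1.274

Sums needed: Σx^2·x^2 = 25811, Σx^2·x = 2319, Σx^2 = 263, Σx·x = 263, Σx = 21, Σ1 = 7.
And Σx^2·z = 54564, Σx·z = 4962, Σz = 569.
Normal equations: [[25811, 2319, 263]; [2319, 263, 21]; [263, 21, 7]]·[c₂, c₁, c₀]ᵀ = [54564, 4962, 569]ᵀ.
Inverting the 3×3 Gram matrix, [c₂, c₁, c₀]ᵀ = [231983/118306, 753801/591530, 1120936/295765]ᵀ.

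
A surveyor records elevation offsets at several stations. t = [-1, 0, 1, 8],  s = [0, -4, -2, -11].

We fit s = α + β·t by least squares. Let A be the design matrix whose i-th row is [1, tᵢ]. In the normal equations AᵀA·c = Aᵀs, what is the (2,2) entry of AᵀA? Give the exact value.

Row 2 ↔ basis t, column 2 ↔ basis t, so (AᵀA)_{2,2} = Σᵢ (t)·(t) = (-1)·(-1) + (0)·(0) + (1)·(1) + (8)·(8) = 66.

66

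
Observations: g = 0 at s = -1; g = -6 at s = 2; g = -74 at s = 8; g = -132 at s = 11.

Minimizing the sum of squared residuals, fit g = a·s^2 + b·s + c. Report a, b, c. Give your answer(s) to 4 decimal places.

Normal-equation sums: Σs^2·s^2 = 18754, Σs^2·s = 1850, Σs^2 = 190, Σs·s = 190, Σs = 20, Σ1 = 4.
And Σs^2·g = -20732, Σs·g = -2056, Σg = -212.
Normal equations: [[18754, 1850, 190]; [1850, 190, 20]; [190, 20, 4]]·[a, b, c]ᵀ = [-20732, -2056, -212]ᵀ.
Inverting the 3×3 Gram matrix, [a, b, c]ᵀ = [-26/27, -194/135, -2/27]ᵀ.

a = -0.9630, b = -1.4370, c = -0.0741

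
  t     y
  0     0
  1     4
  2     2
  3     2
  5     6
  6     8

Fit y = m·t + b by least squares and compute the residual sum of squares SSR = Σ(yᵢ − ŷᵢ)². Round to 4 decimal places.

SSR = 10.5342

The normal equations are: 75·m + 17·b = 92;  17·m + 6·b = 22.
(Σt·t = 75, Σt = 17, Σ1 = 6, Σt·y = 92, Σy = 22.)
Eliminating b: 6·(row 1) − 17·(row 2) gives 161·m = 6·92 − 17·22 = 178, so m = 178/161.
Then b = (22 − 17·(178/161))/6 = 86/161.
Residuals: -86/161, 380/161, -120/161, -298/161, -10/161, 134/161; SSR = 1696/161.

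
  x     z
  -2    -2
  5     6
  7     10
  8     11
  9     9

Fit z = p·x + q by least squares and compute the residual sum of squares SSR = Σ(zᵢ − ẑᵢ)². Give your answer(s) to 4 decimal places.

Sums needed: Σx·x = 223, Σx = 27, Σ1 = 5.
For Mᵀz: Σx·z = 273, Σz = 34.
Normal equations: [[223, 27]; [27, 5]]·[p, q]ᵀ = [273, 34]ᵀ.
det = 223·5 − 27² = 386.
p = (273·5 − 27·34)/386 = 447/386; q = (223·34 − 27·273)/386 = 211/386.
Residuals: -89/386, -65/193, 260/193, 459/386, -380/193; SSR = 2807/386.

SSR = 7.2720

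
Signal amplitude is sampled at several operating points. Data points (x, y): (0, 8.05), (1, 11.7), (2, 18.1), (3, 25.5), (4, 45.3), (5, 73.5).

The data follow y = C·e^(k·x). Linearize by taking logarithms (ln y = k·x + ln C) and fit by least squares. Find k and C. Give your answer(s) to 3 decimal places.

k = 0.442, C = 7.594

Taking logs, ln y = k·x + ln C, so regress ln y on x.
AᵀA = [[55.0000, 15.0000]; [15.0000, 6]], rhs = [54.7071, 18.7904]ᵀ  (here Σx = 15.0000, Σ(x)² = 55.0000, Σln y = 18.7904, Σx·ln y = 54.7071).
Δ = 55.0000·6 − (15.0000)² = 105.0000; k = (54.7071·6 − 15.0000·18.7904)/105.0000 = 0.44177, ln C = (55.0000·18.7904 − 15.0000·54.7071)/105.0000 = 2.02731, so C = exp(2.02731) = 7.59365.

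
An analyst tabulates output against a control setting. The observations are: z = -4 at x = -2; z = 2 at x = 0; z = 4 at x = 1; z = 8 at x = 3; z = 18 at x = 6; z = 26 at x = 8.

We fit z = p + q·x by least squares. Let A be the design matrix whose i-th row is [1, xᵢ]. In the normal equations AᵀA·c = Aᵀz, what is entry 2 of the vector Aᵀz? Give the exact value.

Entry 2 ↔ basis x, so (Aᵀz)_{2} = Σᵢ (x)·zᵢ = (-2)·(-4) + (0)·(2) + (1)·(4) + (3)·(8) + (6)·(18) + (8)·(26) = 352.

352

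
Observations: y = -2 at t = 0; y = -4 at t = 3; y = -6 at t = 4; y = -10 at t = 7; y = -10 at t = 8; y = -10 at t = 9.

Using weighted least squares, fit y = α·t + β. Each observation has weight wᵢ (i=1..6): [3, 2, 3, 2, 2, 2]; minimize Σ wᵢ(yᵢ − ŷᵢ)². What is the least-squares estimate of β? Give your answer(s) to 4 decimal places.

β = -1.8760

Forming AᵀWA = [[454, 66]; [66, 14]] and AᵀWy = [-576, -92]ᵀ gives AᵀWA·[α, β]ᵀ = AᵀWy.
Eliminating β: 14·(row 1) − 66·(row 2) gives 2000·α = 14·(-576) − 66·(-92) = -1992, so α = -249/250.
Then β = ((-92) − 66·(-249/250))/14 = -469/250.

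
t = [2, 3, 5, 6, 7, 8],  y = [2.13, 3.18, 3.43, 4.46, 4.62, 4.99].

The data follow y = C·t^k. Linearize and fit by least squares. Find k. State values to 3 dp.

Taking logs, ln y = k·ln t + ln C, so regress ln y on ln t.
Σln t = 9.2183, Σ(ln t)² = 15.5987, Σln y = 7.7785, Σln t·ln y = 12.7783.
Equations: 15.5987·k + 9.2183·ln C = 12.7783;  9.2183·k + 6·ln C = 7.7785.
Δ = 15.5987·6 − (9.2183)² = 8.6152; k = (12.7783·6 − 9.2183·7.7785)/8.6152 = 0.57630, ln C = (15.5987·7.7785 − 9.2183·12.7783)/8.6152 = 0.41101.

k = 0.576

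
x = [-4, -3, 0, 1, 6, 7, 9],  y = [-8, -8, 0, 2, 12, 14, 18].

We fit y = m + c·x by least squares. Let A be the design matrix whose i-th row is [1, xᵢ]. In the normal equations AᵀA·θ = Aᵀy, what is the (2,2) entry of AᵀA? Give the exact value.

192

Row 2 ↔ basis x, column 2 ↔ basis x, so (AᵀA)_{2,2} = Σᵢ (x)·(x) = (-4)·(-4) + (-3)·(-3) + (0)·(0) + (1)·(1) + (6)·(6) + (7)·(7) + (9)·(9) = 192.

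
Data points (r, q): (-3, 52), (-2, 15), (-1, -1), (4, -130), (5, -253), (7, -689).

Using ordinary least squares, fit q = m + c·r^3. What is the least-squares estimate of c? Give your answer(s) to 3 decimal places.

Compute the Gram sums: Σ1 = 6, Σr^3 = 496, Σr^3·r^3 = 138164.
Right-hand side: Σq = -1006, Σr^3·q = -277795.
Normal equations: [[6, 496]; [496, 138164]]·[m, c]ᵀ = [-1006, -277795]ᵀ.
Eliminating c: 138164·(row 1) − 496·(row 2) gives 582968·m = 138164·(-1006) − 496·(-277795) = -1206664, so m = -150833/72871.
Then c = ((-277795) − 496·(-150833/72871))/138164 = -583897/291484.

c = -2.003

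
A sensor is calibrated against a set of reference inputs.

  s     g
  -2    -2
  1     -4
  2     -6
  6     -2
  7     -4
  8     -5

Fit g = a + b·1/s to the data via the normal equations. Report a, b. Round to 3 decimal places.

a = -3.436, b = -1.663

Entries of XᵀX: Σ1 = 6, Σ1/s = 241/168, Σ1/s·1/s = 44137/28224.
For Xᵀg: Σg = -23, Σ1/s·g = -1265/168.
XᵀX·[a, b]ᵀ = Xᵀg becomes [[6, 241/168]; [241/168, 44137/28224]]·[a, b]ᵀ = [-23, -1265/168]ᵀ.
Δ = 6·(44137/28224) − (241/168)² = 206741/28224.
a = ((-23)·(44137/28224) − (241/168)·(-1265/168))/(206741/28224) = -710286/206741; b = (6·(-1265/168) − (241/168)·(-23))/(206741/28224) = -343896/206741.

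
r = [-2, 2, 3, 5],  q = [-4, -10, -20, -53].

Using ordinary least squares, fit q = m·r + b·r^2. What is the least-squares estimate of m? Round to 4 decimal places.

m = -1.4488

The normal system XᵀX·[m, b]ᵀ = Xᵀq is [[42, 152]; [152, 738]]·[m, b]ᵀ = [-337, -1561]ᵀ.
det = 42·738 − 152² = 7892.
m = ((-337)·738 − 152·(-1561))/7892 = -5717/3946; b = (42·(-1561) − 152·(-337))/7892 = -7169/3946.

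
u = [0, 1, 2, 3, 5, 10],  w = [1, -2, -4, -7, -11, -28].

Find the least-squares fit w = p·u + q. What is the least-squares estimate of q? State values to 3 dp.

Setting ∂/∂p … = 0 gives: 139·p + 21·q = -366;  21·p + 6·q = -51.
(Σu·u = 139, Σu = 21, Σ1 = 6, Σu·w = -366, Σw = -51.)
det = 139·6 − 21² = 393.
p = ((-366)·6 − 21·(-51))/393 = -375/131; q = (139·(-51) − 21·(-366))/393 = 199/131.

q = 1.519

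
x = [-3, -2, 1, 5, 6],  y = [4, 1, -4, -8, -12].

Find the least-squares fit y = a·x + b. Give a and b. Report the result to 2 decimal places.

Sums needed: Σx·x = 75, Σx = 7, Σ1 = 5.
For Aᵀy: Σx·y = -130, Σy = -19.
So AᵀA·[a, b]ᵀ = Aᵀy: [[75, 7]; [7, 5]]·[a, b]ᵀ = [-130, -19]ᵀ.
Determinant 75·5 − 7² = 326.
a = ((-130)·5 − 7·(-19))/326 = -517/326; b = (75·(-19) − 7·(-130))/326 = -515/326.

a = -1.59, b = -1.58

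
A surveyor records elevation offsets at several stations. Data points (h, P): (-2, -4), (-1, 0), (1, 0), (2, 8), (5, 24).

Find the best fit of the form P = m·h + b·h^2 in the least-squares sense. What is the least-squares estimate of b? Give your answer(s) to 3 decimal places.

From the data, Σh·h = 35, Σh·h^2 = 125, Σh^2·h^2 = 659.
For XᵀP: Σh·P = 144, Σh^2·P = 616.
So XᵀX·[m, b]ᵀ = XᵀP: [[35, 125]; [125, 659]]·[m, b]ᵀ = [144, 616]ᵀ.
Eliminating b: 659·(row 1) − 125·(row 2) gives 7440·m = 659·144 − 125·616 = 17896, so m = 2237/930.
Then b = (616 − 125·(2237/930))/659 = 89/186.

b = 0.478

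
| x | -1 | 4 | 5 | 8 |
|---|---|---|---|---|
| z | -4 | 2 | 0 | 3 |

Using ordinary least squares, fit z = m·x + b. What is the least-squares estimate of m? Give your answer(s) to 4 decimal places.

m = 0.7619

Entries of MᵀM: Σx·x = 106, Σx = 16, Σ1 = 4.
And Σx·z = 36, Σz = 1.
Δ = 106·4 − 16² = 168.
m = (36·4 − 16·1)/168 = 16/21; b = (106·1 − 16·36)/168 = -235/84.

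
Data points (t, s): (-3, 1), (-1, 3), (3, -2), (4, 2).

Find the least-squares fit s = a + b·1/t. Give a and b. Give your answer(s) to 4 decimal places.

a = 0.5493, b = -2.4036

Compute the Gram sums: Σ1 = 4, Σ1/t = -3/4, Σ1/t·1/t = 185/144.
And Σs = 4, Σ1/t·s = -7/2.
Normal equations: [[4, -3/4]; [-3/4, 185/144]]·[a, b]ᵀ = [4, -7/2]ᵀ.
det = 4·(185/144) − (-3/4)² = 659/144.
a = (4·(185/144) − (-3/4)·(-7/2))/(659/144) = 362/659; b = (4·(-7/2) − (-3/4)·4)/(659/144) = -1584/659.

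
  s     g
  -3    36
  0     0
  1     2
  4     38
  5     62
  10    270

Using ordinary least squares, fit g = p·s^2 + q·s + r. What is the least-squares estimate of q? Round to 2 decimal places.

q = -2.64

The normal system AᵀA·[p, q, r]ᵀ = Aᵀg is [[10963, 1163, 151]; [1163, 151, 17]; [151, 17, 6]]·[p, q, r]ᵀ = [29484, 3056, 408]ᵀ.
Solving the 3×3 system (Gaussian elimination) gives p = 868843/294162, q = -70579/26742, r = 56141/49027.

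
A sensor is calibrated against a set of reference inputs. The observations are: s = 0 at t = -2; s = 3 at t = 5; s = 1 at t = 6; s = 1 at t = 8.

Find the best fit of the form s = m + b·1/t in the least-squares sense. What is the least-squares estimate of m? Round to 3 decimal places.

The normal equations are: 4·m + (-1/120)·b = 5;  (-1/120)·m + (4801/14400)·b = 107/120.
Δ = 4·(4801/14400) − (-1/120)² = 6401/4800.
m = (5·(4801/14400) − (-1/120)·(107/120))/(6401/4800) = 24112/19203; b = (4·(107/120) − (-1/120)·5)/(6401/4800) = 17320/6401.

m = 1.256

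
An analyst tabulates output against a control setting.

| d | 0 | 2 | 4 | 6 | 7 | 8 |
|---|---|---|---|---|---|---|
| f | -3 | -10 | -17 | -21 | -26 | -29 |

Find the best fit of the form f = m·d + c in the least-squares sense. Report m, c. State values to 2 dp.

m = -3.18, c = -3.36

Forming XᵀX = [[169, 27]; [27, 6]] and Xᵀf = [-628, -106]ᵀ gives XᵀX·[m, c]ᵀ = Xᵀf.
det = 169·6 − 27² = 285.
m = ((-628)·6 − 27·(-106))/285 = -302/95; c = (169·(-106) − 27·(-628))/285 = -958/285.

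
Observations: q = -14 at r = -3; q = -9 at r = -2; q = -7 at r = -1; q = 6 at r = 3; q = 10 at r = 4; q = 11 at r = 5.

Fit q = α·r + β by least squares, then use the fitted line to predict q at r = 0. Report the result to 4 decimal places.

q̂ = -3.6552

AᵀA·[α, β]ᵀ = Aᵀq reads: 64·α + 6·β = 180;  6·α + 6·β = -3.
(Σr·r = 64, Σr = 6, Σ1 = 6, Σr·q = 180, Σq = -3.)
Δ = 64·6 − 6² = 348.
α = (180·6 − 6·(-3))/348 = 183/58; β = (64·(-3) − 6·180)/348 = -106/29.
At r = 0: q̂ = (183/58)·(0) + (-106/29)·(1) = -106/29.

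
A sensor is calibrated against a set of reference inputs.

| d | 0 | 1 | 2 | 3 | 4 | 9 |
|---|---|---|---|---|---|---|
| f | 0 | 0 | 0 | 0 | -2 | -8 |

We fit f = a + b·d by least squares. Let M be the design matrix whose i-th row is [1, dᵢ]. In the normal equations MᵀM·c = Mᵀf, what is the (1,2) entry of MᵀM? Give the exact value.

19

Row 1 ↔ basis 1, column 2 ↔ basis d, so (MᵀM)_{1,2} = Σᵢ d = (1)·(0) + (1)·(1) + (1)·(2) + (1)·(3) + (1)·(4) + (1)·(9) = 19.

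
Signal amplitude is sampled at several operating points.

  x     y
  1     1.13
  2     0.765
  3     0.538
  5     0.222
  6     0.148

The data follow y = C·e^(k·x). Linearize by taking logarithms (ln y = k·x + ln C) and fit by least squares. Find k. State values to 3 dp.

k = -0.410

With ln yᵢ as the transformed response and xᵢ as the regressor:
XᵀX = [[75.0000, 17.0000]; [17.0000, 5]], rhs = [-21.2619, -4.1812]ᵀ  (here Σx = 17.0000, Σ(x)² = 75.0000, Σln y = -4.1812, Σx·ln y = -21.2619).
Δ = 75.0000·5 − (17.0000)² = 86.0000; k = (-21.2619·5 − 17.0000·-4.1812)/86.0000 = -0.40964, ln C = (75.0000·-4.1812 − 17.0000·-21.2619)/86.0000 = 0.55655.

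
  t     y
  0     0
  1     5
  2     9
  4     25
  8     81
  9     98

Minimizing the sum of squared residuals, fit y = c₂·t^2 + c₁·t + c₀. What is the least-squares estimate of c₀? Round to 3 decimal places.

c₀ = 0.487

From the data, Σt^2·t^2 = 10930, Σt^2·t = 1314, Σt^2 = 166, Σt·t = 166, Σt = 24, Σ1 = 6.
Moment sums: Σt^2·y = 13563, Σt·y = 1653, Σy = 218.
XᵀX·[c₂, c₁, c₀]ᵀ = Xᵀy becomes [[10930, 1314, 166]; [1314, 166, 24]; [166, 24, 6]]·[c₂, c₁, c₀]ᵀ = [13563, 1653, 218]ᵀ.
Solving the 3×3 system (Gaussian elimination) gives c₂ = 2935/3167, c₁ = 80811/31670, c₀ = 7708/15835.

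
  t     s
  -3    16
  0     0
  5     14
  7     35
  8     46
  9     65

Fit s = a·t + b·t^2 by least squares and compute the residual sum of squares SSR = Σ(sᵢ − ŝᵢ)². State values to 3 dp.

Entries of MᵀM: Σt·t = 228, Σt·t^2 = 1682, Σt^2·t^2 = 13764.
Moment sums: Σt·s = 1220, Σt^2·s = 10418.
So MᵀM·[a, b]ᵀ = Mᵀs: [[228, 1682]; [1682, 13764]]·[a, b]ᵀ = [1220, 10418]ᵀ.
Determinant 228·13764 − 1682² = 309068.
a = (1220·13764 − 1682·10418)/309068 = -182749/77267; b = (228·10418 − 1682·1220)/309068 = 80816/77267.
Residuals: -39319/77267, 0, -24917/77267, 23604/77267, -155950/77267, 121000/77267; SSR = 539498/77267.

SSR = 6.982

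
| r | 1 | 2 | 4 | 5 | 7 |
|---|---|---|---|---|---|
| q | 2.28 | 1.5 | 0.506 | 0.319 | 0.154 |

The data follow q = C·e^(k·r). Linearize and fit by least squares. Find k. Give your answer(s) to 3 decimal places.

With ln qᵢ as the transformed response and rᵢ as the regressor:
Σr = 19.0000, Σ(r)² = 95.0000, Σln q = -2.4649, Σr·ln q = -19.8982.
Equations: 95.0000·k + 19.0000·ln C = -19.8982;  19.0000·k + 5·ln C = -2.4649.
Slope k = (n·Σr·ln q − Σr·Σln q)/(n·Σ(r)² − (Σr)²) = (5·-19.8982 − 19.0000·-2.4649)/114.0000 = -0.46190; ln C = (Σln q − k·Σr)/n = 1.26225.

k = -0.462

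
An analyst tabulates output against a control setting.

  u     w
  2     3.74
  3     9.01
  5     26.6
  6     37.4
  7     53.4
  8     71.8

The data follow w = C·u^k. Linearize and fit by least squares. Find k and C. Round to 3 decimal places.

k = 2.117, C = 0.869

Linearized form: ln w = k·ln u + ln C. From the 6 transformed points,
Over the data: Σln u = 9.2183, Σ(ln u)² = 15.5987, Σln w = 18.6717, Σln u·ln w = 31.7268.
Normal system: [[15.5987, 9.2183]; [9.2183, 6]]·[k, ln C]ᵀ = [31.7268, 18.6717]ᵀ.
Δ = 15.5987·6 − (9.2183)² = 8.6152; k = (31.7268·6 − 9.2183·18.6717)/8.6152 = 2.11709, ln C = (15.5987·18.6717 − 9.2183·31.7268)/8.6152 = -0.14072, so C = exp(-0.14072) = 0.86873.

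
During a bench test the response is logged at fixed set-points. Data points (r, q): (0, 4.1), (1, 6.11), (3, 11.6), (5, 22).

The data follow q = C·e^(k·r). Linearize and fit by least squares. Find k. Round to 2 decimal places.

k = 0.33

Taking logs, ln q = k·r + ln C, so regress ln q on r.
XᵀX = [[35.0000, 9.0000]; [9.0000, 4]], rhs = [24.6182, 8.7630]ᵀ  (here Σr = 9.0000, Σ(r)² = 35.0000, Σln q = 8.7630, Σr·ln q = 24.6182).
Slope k = (n·Σr·ln q − Σr·Σln q)/(n·Σ(r)² − (Σr)²) = (4·24.6182 − 9.0000·8.7630)/59.0000 = 0.33230; ln C = (Σln q − k·Σr)/n = 1.44306.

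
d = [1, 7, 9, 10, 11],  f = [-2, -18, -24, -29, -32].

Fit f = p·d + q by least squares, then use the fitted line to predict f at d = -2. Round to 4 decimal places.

f̂ = 7.5570

Normal-equation sums: Σd·d = 352, Σd = 38, Σ1 = 5.
For Mᵀf: Σd·f = -986, Σf = -105.
So MᵀM·[p, q]ᵀ = Mᵀf: [[352, 38]; [38, 5]]·[p, q]ᵀ = [-986, -105]ᵀ.
det = 352·5 − 38² = 316.
p = ((-986)·5 − 38·(-105))/316 = -235/79; q = (352·(-105) − 38·(-986))/316 = 127/79.
At d = -2: f̂ = (-235/79)·(-2) + (127/79)·(1) = 597/79.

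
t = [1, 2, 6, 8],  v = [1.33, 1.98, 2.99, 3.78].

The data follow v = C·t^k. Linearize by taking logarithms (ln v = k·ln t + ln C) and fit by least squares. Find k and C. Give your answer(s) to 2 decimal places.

With ln vᵢ as the transformed response and ln tᵢ as the regressor:
Σln t = 4.5643, Σ(ln t)² = 8.0149, Σln v = 3.3933, Σln t·ln v = 5.2010.
Equations: 8.0149·k + 4.5643·ln C = 5.2010;  4.5643·k + 4·ln C = 3.3933.
Solving (det = 11.2265): k = 0.47353, ln C = 0.30798, so C = exp(0.30798) = 1.36067.

k = 0.47, C = 1.36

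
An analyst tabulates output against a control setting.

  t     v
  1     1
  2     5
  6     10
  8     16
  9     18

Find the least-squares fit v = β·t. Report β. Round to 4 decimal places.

Setting ∂/∂β … = 0 gives: 186·β = 361.
(Σt·t = 186, Σt·v = 361.)
β = 361/186 = 1.94086.

β = 1.9409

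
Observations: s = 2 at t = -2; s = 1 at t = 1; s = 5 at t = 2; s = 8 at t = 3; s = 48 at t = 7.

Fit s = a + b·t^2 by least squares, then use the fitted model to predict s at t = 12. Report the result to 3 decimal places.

AᵀA·[a, b]ᵀ = Aᵀs reads: 5·a + 67·b = 64;  67·a + 2515·b = 2453.
det = 5·2515 − 67² = 8086.
a = (64·2515 − 67·2453)/8086 = -3391/8086; b = (5·2453 − 67·64)/8086 = 7977/8086.
At t = 12: ŝ = (-3391/8086)·(1) + (7977/8086)·(144) = 1145297/8086.

ŝ = 141.640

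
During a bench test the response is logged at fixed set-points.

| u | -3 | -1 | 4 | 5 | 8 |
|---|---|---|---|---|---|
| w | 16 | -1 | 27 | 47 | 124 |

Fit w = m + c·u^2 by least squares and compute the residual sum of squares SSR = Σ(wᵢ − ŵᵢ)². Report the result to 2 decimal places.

SSR = 4.50

With design matrix X, XᵀX = [[5, 115]; [115, 5059]] and Xᵀw = [213, 9686]ᵀ.
Determinant 5·5059 − 115² = 12070.
m = (213·5059 − 115·9686)/12070 = -36323/12070; c = (5·9686 − 115·213)/12070 = 4787/2414.
Residuals: 7014/6035, 159/6035, -20747/12070, 2619/6035, 1163/12070; SSR = 54359/12070.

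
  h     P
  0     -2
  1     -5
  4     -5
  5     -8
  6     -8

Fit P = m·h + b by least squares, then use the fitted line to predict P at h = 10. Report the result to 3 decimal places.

With design matrix A, AᵀA = [[78, 16]; [16, 5]] and AᵀP = [-113, -28]ᵀ.
Δ = 78·5 − 16² = 134.
m = ((-113)·5 − 16·(-28))/134 = -117/134; b = (78·(-28) − 16·(-113))/134 = -188/67.
At h = 10: P̂ = (-117/134)·(10) + (-188/67)·(1) = -773/67.

P̂ = -11.537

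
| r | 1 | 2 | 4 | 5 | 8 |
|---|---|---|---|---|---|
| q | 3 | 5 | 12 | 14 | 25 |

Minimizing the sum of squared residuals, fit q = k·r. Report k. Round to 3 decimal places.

XᵀX·[k]ᵀ = Xᵀq reads: 110·k = 331.
(Σr·r = 110, Σr·q = 331.)
k = 331/110 = 3.00909.

k = 3.009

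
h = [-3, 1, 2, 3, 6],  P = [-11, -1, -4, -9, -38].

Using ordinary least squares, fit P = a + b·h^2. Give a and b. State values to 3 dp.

Forming XᵀX = [[5, 59]; [59, 1475]] and XᵀP = [-63, -1565]ᵀ gives XᵀX·[a, b]ᵀ = XᵀP.
Δ = 5·1475 − 59² = 3894.
a = ((-63)·1475 − 59·(-1565))/3894 = -5/33; b = (5·(-1565) − 59·(-63))/3894 = -2054/1947.

a = -0.152, b = -1.055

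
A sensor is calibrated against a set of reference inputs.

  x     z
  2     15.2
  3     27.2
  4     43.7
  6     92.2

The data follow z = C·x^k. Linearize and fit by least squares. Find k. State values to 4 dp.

Taking logs, ln z = k·ln x + ln C, so regress ln z on ln x.
Σln x = 4.9698, Σ(ln x)² = 6.8196, Σln z = 14.3258, Σln x·ln z = 18.8576.
Equations: 6.8196·k + 4.9698·ln C = 18.8576;  4.9698·k + 4·ln C = 14.3258.
Δ = 6.8196·4 − (4.9698)² = 2.5794; k = (18.8576·4 − 4.9698·14.3258)/2.5794 = 1.64132, ln C = (6.8196·14.3258 − 4.9698·18.8576)/2.5794 = 1.54219.

k = 1.6413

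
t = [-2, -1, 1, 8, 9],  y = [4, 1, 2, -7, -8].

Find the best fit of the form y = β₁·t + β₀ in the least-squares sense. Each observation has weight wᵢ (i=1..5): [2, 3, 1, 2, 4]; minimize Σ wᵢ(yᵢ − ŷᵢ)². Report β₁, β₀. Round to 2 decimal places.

β₁ = -1.01, β₀ = 1.12

The normal system MᵀWM·[β₁, β₀]ᵀ = MᵀWy is [[464, 46]; [46, 12]]·[β₁, β₀]ᵀ = [-417, -33]ᵀ.
Δ = 464·12 − 46² = 3452.
β₁ = ((-417)·12 − 46·(-33))/3452 = -1743/1726; β₀ = (464·(-33) − 46·(-417))/3452 = 1935/1726.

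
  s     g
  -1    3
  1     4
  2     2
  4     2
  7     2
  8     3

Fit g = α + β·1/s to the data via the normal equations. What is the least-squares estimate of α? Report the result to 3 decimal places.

α = 2.632

Setting ∂/∂α … = 0 gives: 6·α + (57/56)·β = 16;  (57/56)·α + (7365/3136)·β = 177/56.
(Σ1 = 6, Σ1/s = 57/56, Σ1/s·1/s = 7365/3136, Σg = 16, Σ1/s·g = 177/56.)
det = 6·(7365/3136) − (57/56)² = 40941/3136.
α = (16·(7365/3136) − (57/56)·(177/56))/(40941/3136) = 35917/13647; β = (6·(177/56) − (57/56)·16)/(40941/3136) = 2800/13647.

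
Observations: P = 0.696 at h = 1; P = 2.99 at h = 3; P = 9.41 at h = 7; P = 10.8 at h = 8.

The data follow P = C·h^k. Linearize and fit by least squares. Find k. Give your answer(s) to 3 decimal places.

Taking logs, ln P = k·ln h + ln C, so regress ln P on ln h.
Σln h = 5.1240, Σ(ln h)² = 9.3176, Σln P = 5.3542, Σln h·ln P = 10.5137.
Normal system: [[9.3176, 5.1240]; [5.1240, 4]]·[k, ln C]ᵀ = [10.5137, 5.3542]ᵀ.
Slope k = (n·Σln h·ln P − Σln h·Σln P)/(n·Σ(ln h)² − (Σln h)²) = (4·10.5137 − 5.1240·5.3542)/11.0154 = 1.32725; ln C = (Σln P − k·Σln h)/n = -0.36165.

k = 1.327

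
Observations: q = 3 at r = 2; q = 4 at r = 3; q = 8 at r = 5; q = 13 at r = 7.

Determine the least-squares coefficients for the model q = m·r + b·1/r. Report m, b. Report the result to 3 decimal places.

Setting ∂/∂m … = 0 gives: 87·m + 4·b = 149;  4·m + (18589/44100)·b = 1321/210.
(Σr·r = 87, Σr·1/r = 4, Σ1/r·1/r = 18589/44100, Σr·q = 149, Σ1/r·q = 1321/210.)
det = 87·(18589/44100) − 4² = 303881/14700.
m = (149·(18589/44100) − 4·(1321/210))/(303881/14700) = 1660121/911643; b = (87·(1321/210) − 4·149)/(303881/14700) = -716310/303881.

m = 1.821, b = -2.357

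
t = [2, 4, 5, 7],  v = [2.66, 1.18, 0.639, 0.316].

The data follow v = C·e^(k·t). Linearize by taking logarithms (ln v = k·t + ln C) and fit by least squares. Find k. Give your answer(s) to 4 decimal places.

Taking logs, ln v = k·t + ln C, so regress ln v on t.
XᵀX = [[94.0000, 18.0000]; [18.0000, 4]], rhs = [-7.6846, -0.4560]ᵀ  (here Σt = 18.0000, Σ(t)² = 94.0000, Σln v = -0.4560, Σt·ln v = -7.6846).
Solving (det = 52.0000): k = -0.43327, ln C = 1.83572.

k = -0.4333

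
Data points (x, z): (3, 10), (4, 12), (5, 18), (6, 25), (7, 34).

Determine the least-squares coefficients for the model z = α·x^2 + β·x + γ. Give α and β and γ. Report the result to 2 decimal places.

α = 1.07, β = -4.61, γ = 13.94

AᵀA·[α, β, γ]ᵀ = Aᵀz reads: 4659·α + 775·β + 135·γ = 3298;  775·α + 135·β + 25·γ = 556;  135·α + 25·β + 5·γ = 99.
(Σx^2·x^2 = 4659, Σx^2·x = 775, Σx^2 = 135, Σx·x = 135, Σx = 25, Σ1 = 5, Σx^2·z = 3298, Σx·z = 556, Σz = 99.)
Inverting the 3×3 Gram matrix, [α, β, γ]ᵀ = [15/14, -323/70, 488/35]ᵀ.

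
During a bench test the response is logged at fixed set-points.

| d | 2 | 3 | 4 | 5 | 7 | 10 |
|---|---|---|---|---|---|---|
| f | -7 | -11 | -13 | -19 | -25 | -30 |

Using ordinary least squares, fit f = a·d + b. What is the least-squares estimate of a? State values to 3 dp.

a = -2.953

With design matrix M, MᵀM = [[203, 31]; [31, 6]] and Mᵀf = [-669, -105]ᵀ.
Eliminating b: 6·(row 1) − 31·(row 2) gives 257·a = 6·(-669) − 31·(-105) = -759, so a = -759/257.
Then b = ((-105) − 31·(-759/257))/6 = -576/257.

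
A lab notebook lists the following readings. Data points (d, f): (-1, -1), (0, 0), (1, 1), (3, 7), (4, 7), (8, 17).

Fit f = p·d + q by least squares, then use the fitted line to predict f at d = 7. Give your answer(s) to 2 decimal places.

Sums needed: Σd·d = 91, Σd = 15, Σ1 = 6.
And Σd·f = 187, Σf = 31.
So XᵀX·[p, q]ᵀ = Xᵀf: [[91, 15]; [15, 6]]·[p, q]ᵀ = [187, 31]ᵀ.
Eliminating q: 6·(row 1) − 15·(row 2) gives 321·p = 6·187 − 15·31 = 657, so p = 219/107.
Then q = (31 − 15·(219/107))/6 = 16/321.
At d = 7: f̂ = (219/107)·(7) + (16/321)·(1) = 4615/321.

f̂ = 14.38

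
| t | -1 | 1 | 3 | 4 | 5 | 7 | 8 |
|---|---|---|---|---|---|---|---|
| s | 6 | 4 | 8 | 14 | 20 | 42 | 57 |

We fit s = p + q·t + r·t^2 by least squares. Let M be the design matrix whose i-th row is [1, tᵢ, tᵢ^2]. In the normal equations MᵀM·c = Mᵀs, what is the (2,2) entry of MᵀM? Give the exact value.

165

Row 2 ↔ basis t, column 2 ↔ basis t, so (MᵀM)_{2,2} = Σᵢ (t)·(t) = (-1)·(-1) + (1)·(1) + (3)·(3) + (4)·(4) + (5)·(5) + (7)·(7) + (8)·(8) = 165.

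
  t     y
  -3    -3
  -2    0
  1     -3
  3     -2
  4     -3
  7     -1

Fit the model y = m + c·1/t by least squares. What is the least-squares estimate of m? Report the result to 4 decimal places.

m = -1.8144

XᵀX·[m, c]ᵀ = Xᵀy reads: 6·m + (25/28)·c = -12;  (25/28)·m + (10973/7056)·c = -299/84.
(Σ1 = 6, Σ1/t = 25/28, Σ1/t·1/t = 10973/7056, Σy = -12, Σ1/t·y = -299/84.)
Determinant 6·(10973/7056) − (25/28)² = 20071/2352.
m = ((-12)·(10973/7056) − (25/28)·(-299/84))/(20071/2352) = -36417/20071; c = (6·(-299/84) − (25/28)·(-12))/(20071/2352) = -25032/20071.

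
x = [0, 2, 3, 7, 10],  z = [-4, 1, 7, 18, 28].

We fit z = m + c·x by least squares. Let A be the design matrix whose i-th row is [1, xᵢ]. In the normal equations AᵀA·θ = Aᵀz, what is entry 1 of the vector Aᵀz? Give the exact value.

50

Entry 1 ↔ basis 1, so (Aᵀz)_{1} = Σᵢ zᵢ = (1)·(-4) + (1)·(1) + (1)·(7) + (1)·(18) + (1)·(28) = 50.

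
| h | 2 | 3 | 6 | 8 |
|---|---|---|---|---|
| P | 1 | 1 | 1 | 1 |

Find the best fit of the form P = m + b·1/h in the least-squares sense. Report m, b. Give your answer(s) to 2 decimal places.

m = 1.00, b = 0.00

The normal equations are: 4·m + (9/8)·b = 4;  (9/8)·m + (233/576)·b = 9/8.
(Σ1 = 4, Σ1/h = 9/8, Σ1/h·1/h = 233/576, ΣP = 4, Σ1/h·P = 9/8.)
Eliminating b: (233/576)·(row 1) − (9/8)·(row 2) gives (203/576)·m = (233/576)·4 − (9/8)·(9/8) = 203/576, so m = 1.
Then b = ((9/8) − (9/8)·1)/(233/576) = 0.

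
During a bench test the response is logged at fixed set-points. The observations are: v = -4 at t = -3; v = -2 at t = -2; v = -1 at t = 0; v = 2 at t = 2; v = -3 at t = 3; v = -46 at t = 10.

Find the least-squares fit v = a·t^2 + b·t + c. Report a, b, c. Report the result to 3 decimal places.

a = -0.508, b = 0.389, c = 1.025

Setting ∂/∂a … = 0 gives: 10194·a + 1000·b + 126·c = -4663;  1000·a + 126·b + 10·c = -449;  126·a + 10·b + 6·c = -54.
(Σt^2·t^2 = 10194, Σt^2·t = 1000, Σt^2 = 126, Σt·t = 126, Σt = 10, Σ1 = 6, Σt^2·v = -4663, Σt·v = -449, Σv = -54.)
Row-reducing yields a = -153341/301722, b = 39089/100574, c = 154609/150861.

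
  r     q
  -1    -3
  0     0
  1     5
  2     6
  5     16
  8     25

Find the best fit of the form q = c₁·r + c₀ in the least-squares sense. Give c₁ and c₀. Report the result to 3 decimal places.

c₁ = 3.087, c₀ = 0.449

Normal-equation sums: Σr·r = 95, Σr = 15, Σ1 = 6.
Moment sums: Σr·q = 300, Σq = 49.
MᵀM·[c₁, c₀]ᵀ = Mᵀq becomes [[95, 15]; [15, 6]]·[c₁, c₀]ᵀ = [300, 49]ᵀ.
Determinant 95·6 − 15² = 345.
c₁ = (300·6 − 15·49)/345 = 71/23; c₀ = (95·49 − 15·300)/345 = 31/69.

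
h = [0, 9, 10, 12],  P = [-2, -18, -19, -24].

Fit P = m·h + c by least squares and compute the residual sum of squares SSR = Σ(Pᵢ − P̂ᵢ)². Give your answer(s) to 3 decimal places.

SSR = 1.032

Forming XᵀX = [[325, 31]; [31, 4]] and XᵀP = [-640, -63]ᵀ gives XᵀX·[m, c]ᵀ = XᵀP.
Determinant 325·4 − 31² = 339.
m = ((-640)·4 − 31·(-63))/339 = -607/339; c = (325·(-63) − 31·(-640))/339 = -635/339.
Residuals: -43/339, -4/339, 88/113, -217/339; SSR = 350/339.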